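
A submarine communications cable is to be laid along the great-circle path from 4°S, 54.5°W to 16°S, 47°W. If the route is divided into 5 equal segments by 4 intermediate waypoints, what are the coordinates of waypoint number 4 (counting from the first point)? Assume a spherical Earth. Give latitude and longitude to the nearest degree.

≈ 14°S, 49°W

Write both endpoints as unit vectors p₁, p₂ with components (cos φ cos λ, cos φ sin λ, sin φ).
The central angle between the endpoints is δ = arccos(p₁·p₂) ≈ 0.246 rad (14.1°).
Interpolate at f = 4/5 with slerp weights a = sin((1−f)δ)/sin δ ≈ 0.202, b = sin(fδ)/sin δ ≈ 0.803.
p = a·p₁ + b·p₂ ≈ (0.643, -0.728, -0.235); φ = arcsin(p_z) ≈ -13.62°, λ = atan2(p_y, p_x) ≈ -48.55°.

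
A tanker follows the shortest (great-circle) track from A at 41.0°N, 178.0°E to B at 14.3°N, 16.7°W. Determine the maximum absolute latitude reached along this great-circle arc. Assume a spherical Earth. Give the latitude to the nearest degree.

≈ 77°N

The great circle lies in the plane with unit normal n̂ = (p₁ × p₂)/|p₁ × p₂|.
Here n̂_z ≈ +0.221; the vertex latitude is φ_max = arccos|n̂_z| ≈ 77.2°.
Check via Clairaut: cos φ_max = |cos φ₁| · sin C = cos(41.0°)·sin(17.1°) ≈ 0.221, again giving ≈ 77.2°.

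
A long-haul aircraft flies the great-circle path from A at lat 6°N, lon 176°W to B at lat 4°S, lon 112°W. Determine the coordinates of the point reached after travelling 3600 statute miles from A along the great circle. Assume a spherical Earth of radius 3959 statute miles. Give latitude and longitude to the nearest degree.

From cos δ = sin φ₁ sin φ₂ + cos φ₁ cos φ₂ cos Δλ, the central angle is δ ≈ 1.129 rad (64.7°). The total great-circle distance is δ·R ≈ 1.129 × 3959 ≈ 4469 mi, so the target fraction is f = 3600/4469 ≈ 0.805.
Interpolate at f ≈ 0.805 with slerp weights a = sin((1−f)δ)/sin δ ≈ 0.241, b = sin(fδ)/sin δ ≈ 0.873.
p = a·p₁ + b·p₂ ≈ (-0.565, -0.824, -0.036); φ = arcsin(p_z) ≈ -2.05°, λ = atan2(p_y, p_x) ≈ -124.45°.

≈ lat 2°S, lon 124°W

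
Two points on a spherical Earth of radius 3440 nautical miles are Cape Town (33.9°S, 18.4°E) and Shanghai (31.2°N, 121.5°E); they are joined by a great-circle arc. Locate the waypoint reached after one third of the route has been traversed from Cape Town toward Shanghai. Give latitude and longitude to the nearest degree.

Write both endpoints as unit vectors p₁, p₂ with components (cos φ cos λ, cos φ sin λ, sin φ).
The central angle between the endpoints is δ = arccos(p₁·p₂) ≈ 2.037 rad (116.7°).
Interpolate at f = 1/3 with slerp weights a = sin((1−f)δ)/sin δ ≈ 1.094, b = sin(fδ)/sin δ ≈ 0.703.
p = a·p₁ + b·p₂ ≈ (0.548, 0.800, -0.246); φ = arcsin(p_z) ≈ -14.25°, λ = atan2(p_y, p_x) ≈ 55.59°.

≈ 14°S, 56°E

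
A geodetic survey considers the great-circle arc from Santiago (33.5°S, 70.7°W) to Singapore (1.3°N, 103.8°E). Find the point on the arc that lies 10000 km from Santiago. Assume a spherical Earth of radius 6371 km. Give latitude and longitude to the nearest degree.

The haversine formula gives a central angle δ ≈ 2.572 rad (147.4°) between the endpoints. The total great-circle distance is δ·R ≈ 2.572 × 6371 ≈ 16389 km, so the target fraction is f = 10000/16389 ≈ 0.610.
Interpolate at f ≈ 0.610 with slerp weights a = sin((1−f)δ)/sin δ ≈ 1.564, b = sin(fδ)/sin δ ≈ 1.856.
p = a·p₁ + b·p₂ ≈ (-0.011, 0.570, -0.821); φ = arcsin(p_z) ≈ -55.21°, λ = atan2(p_y, p_x) ≈ 91.14°.

≈ (55°S, 91°E)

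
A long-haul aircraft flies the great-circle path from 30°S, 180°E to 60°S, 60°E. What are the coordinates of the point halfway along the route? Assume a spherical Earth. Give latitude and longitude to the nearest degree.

≈ 61°S, 145°E

The haversine formula gives a central angle δ ≈ 1.353 rad (77.5°) between the endpoints.
Interpolate at f = 1/2 with slerp weights a = sin((1−f)δ)/sin δ ≈ 0.641, b = sin(fδ)/sin δ ≈ 0.641.
p = a·p₁ + b·p₂ ≈ (-0.395, 0.278, -0.876); φ = arcsin(p_z) ≈ -61.14°, λ = atan2(p_y, p_x) ≈ 144.90°.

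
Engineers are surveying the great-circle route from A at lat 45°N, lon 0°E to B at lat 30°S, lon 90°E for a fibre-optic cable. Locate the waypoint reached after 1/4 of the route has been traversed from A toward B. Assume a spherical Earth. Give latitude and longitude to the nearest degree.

≈ lat 30°N, lon 30°E

Convert each endpoint to a unit vector on the sphere (x = cos φ cos λ, y = cos φ sin λ, z = sin φ).
The central angle between the endpoints is δ = arccos(p₁·p₂) ≈ 1.932 rad (110.7°).
Interpolate at f = 1/4 with slerp weights a = sin((1−f)δ)/sin δ ≈ 1.061, b = sin(fδ)/sin δ ≈ 0.497.
p = a·p₁ + b·p₂ ≈ (0.750, 0.430, 0.502); φ = arcsin(p_z) ≈ 30.14°, λ = atan2(p_y, p_x) ≈ 29.82°.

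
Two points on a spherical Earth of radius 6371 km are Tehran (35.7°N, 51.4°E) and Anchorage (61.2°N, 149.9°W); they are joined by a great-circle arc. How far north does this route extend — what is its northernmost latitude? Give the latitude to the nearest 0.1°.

The great circle lies in the plane with unit normal n̂ = (p₁ × p₂)/|p₁ × p₂|.
Here n̂_z ≈ +0.144; the vertex latitude is φ_max = arccos|n̂_z| ≈ 81.7°.
Check via Clairaut: cos φ_max = |cos φ₁| · sin C = cos(35.7°)·sin(10.2°) ≈ 0.144, again giving ≈ 81.7°.

≈ 81.7°N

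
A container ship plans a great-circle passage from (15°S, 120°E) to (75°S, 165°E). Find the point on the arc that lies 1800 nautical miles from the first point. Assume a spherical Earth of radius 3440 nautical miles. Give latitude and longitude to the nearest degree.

≈ (44°S, 128°E)

Write both endpoints as unit vectors p₁, p₂ with components (cos φ cos λ, cos φ sin λ, sin φ).
The central angle between the endpoints is δ = arccos(p₁·p₂) ≈ 1.130 rad (64.7°). The total great-circle distance is δ·R ≈ 1.130 × 3440 ≈ 3887 nmi, so the target fraction is f = 1800/3887 ≈ 0.463.
Interpolate at f ≈ 0.463 with slerp weights a = sin((1−f)δ)/sin δ ≈ 0.630, b = sin(fδ)/sin δ ≈ 0.553.
p = a·p₁ + b·p₂ ≈ (-0.443, 0.564, -0.697); φ = arcsin(p_z) ≈ -44.18°, λ = atan2(p_y, p_x) ≈ 128.11°.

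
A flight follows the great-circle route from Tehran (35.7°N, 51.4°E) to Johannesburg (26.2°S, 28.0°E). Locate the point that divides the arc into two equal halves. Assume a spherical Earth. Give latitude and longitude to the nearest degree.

Write both endpoints as unit vectors p₁, p₂ with components (cos φ cos λ, cos φ sin λ, sin φ).
The central angle between the endpoints is δ = arccos(p₁·p₂) ≈ 1.147 rad (65.7°).
Interpolate at f = 1/2 with slerp weights a = sin((1−f)δ)/sin δ ≈ 0.595, b = sin(fδ)/sin δ ≈ 0.595.
p = a·p₁ + b·p₂ ≈ (0.773, 0.629, 0.085); φ = arcsin(p_z) ≈ 4.85°, λ = atan2(p_y, p_x) ≈ 39.11°.

≈ 5°N, 39°E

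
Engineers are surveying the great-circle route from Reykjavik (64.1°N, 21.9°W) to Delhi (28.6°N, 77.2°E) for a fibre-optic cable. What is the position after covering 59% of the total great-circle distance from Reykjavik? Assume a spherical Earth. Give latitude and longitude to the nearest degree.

Convert each endpoint to a unit vector on the sphere (x = cos φ cos λ, y = cos φ sin λ, z = sin φ).
The central angle between the endpoints is δ = arccos(p₁·p₂) ≈ 1.192 rad (68.3°).
Interpolate at f = 0.59 with slerp weights a = sin((1−f)δ)/sin δ ≈ 0.505, b = sin(fδ)/sin δ ≈ 0.696.
p = a·p₁ + b·p₂ ≈ (0.340, 0.514, 0.788); φ = arcsin(p_z) ≈ 51.97°, λ = atan2(p_y, p_x) ≈ 56.48°.

≈ (52°N, 56°E)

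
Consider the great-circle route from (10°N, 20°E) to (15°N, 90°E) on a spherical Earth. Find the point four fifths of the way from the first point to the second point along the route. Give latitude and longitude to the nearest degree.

Write both endpoints as unit vectors p₁, p₂ with components (cos φ cos λ, cos φ sin λ, sin φ).
The central angle between the endpoints is δ = arccos(p₁·p₂) ≈ 1.191 rad (68.3°).
Interpolate at f = 4/5 with slerp weights a = sin((1−f)δ)/sin δ ≈ 0.254, b = sin(fδ)/sin δ ≈ 0.878.
p = a·p₁ + b·p₂ ≈ (0.235, 0.933, 0.271); φ = arcsin(p_z) ≈ 15.74°, λ = atan2(p_y, p_x) ≈ 75.86°.

≈ (16°N, 76°E)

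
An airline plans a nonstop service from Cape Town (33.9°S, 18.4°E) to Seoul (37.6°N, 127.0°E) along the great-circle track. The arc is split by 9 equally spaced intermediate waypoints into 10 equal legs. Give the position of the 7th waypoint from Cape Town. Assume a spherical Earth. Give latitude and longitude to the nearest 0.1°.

Write both endpoints as unit vectors p₁, p₂ with components (cos φ cos λ, cos φ sin λ, sin φ).
The central angle between the endpoints is δ = arccos(p₁·p₂) ≈ 2.153 rad (123.4°).
Interpolate at f = 7/10 with slerp weights a = sin((1−f)δ)/sin δ ≈ 0.721, b = sin(fδ)/sin δ ≈ 1.195.
p = a·p₁ + b·p₂ ≈ (-0.002, 0.945, 0.327); φ = arcsin(p_z) ≈ 19.09°, λ = atan2(p_y, p_x) ≈ 90.13°.

≈ 19.1°N, 90.1°E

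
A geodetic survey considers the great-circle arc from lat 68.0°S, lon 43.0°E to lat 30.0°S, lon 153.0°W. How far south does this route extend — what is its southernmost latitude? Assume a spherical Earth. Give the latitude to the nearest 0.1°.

The great circle lies in the plane with unit normal n̂ = (p₁ × p₂)/|p₁ × p₂|.
Here n̂_z ≈ +0.090; the vertex latitude is φ_max = arccos|n̂_z| ≈ 84.8°.

≈ 84.8°S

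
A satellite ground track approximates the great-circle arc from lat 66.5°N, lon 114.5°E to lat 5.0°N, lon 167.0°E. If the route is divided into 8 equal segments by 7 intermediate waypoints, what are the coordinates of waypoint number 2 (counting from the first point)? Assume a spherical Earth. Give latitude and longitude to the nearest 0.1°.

From cos δ = sin φ₁ sin φ₂ + cos φ₁ cos φ₂ cos Δλ, the central angle is δ ≈ 1.243 rad (71.2°).
Interpolate at f = 2/8 with slerp weights a = sin((1−f)δ)/sin δ ≈ 0.848, b = sin(fδ)/sin δ ≈ 0.323.
p = a·p₁ + b·p₂ ≈ (-0.454, 0.380, 0.806); φ = arcsin(p_z) ≈ 53.70°, λ = atan2(p_y, p_x) ≈ 140.05°.

≈ lat 53.7°N, lon 140.0°E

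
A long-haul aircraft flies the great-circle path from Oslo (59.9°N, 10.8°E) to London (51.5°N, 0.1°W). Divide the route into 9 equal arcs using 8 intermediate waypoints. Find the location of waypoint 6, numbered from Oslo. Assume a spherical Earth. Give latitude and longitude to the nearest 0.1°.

From cos δ = sin φ₁ sin φ₂ + cos φ₁ cos φ₂ cos Δλ, the central angle is δ ≈ 0.181 rad (10.4°).
Interpolate at f = 6/9 with slerp weights a = sin((1−f)δ)/sin δ ≈ 0.335, b = sin(fδ)/sin δ ≈ 0.669.
p = a·p₁ + b·p₂ ≈ (0.581, 0.031, 0.813); φ = arcsin(p_z) ≈ 54.40°, λ = atan2(p_y, p_x) ≈ 3.03°.

≈ 54.4°N, 3.0°E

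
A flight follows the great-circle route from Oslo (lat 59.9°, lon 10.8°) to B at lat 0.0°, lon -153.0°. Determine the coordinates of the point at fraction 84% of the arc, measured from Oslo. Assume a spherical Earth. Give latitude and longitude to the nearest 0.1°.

The haversine formula gives a central angle δ ≈ 2.073 rad (118.8°) between the endpoints.
Interpolate at f = 0.84 with slerp weights a = sin((1−f)δ)/sin δ ≈ 0.372, b = sin(fδ)/sin δ ≈ 1.124.
p = a·p₁ + b·p₂ ≈ (-0.819, -0.476, 0.321); φ = arcsin(p_z) ≈ 18.75°, λ = atan2(p_y, p_x) ≈ -149.85°.

≈ lat 18.8°, lon -149.9°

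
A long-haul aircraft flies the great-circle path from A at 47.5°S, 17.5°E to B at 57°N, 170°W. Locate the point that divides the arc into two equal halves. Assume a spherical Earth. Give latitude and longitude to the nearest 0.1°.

Write both endpoints as unit vectors p₁, p₂ with components (cos φ cos λ, cos φ sin λ, sin φ).
The central angle between the endpoints is δ = arccos(p₁·p₂) ≈ 2.958 rad (169.5°).
Interpolate at f = 1/2 with slerp weights a = sin((1−f)δ)/sin δ ≈ 5.445, b = sin(fδ)/sin δ ≈ 5.445.
p = a·p₁ + b·p₂ ≈ (0.588, 0.591, 0.552); φ = arcsin(p_z) ≈ 33.51°, λ = atan2(p_y, p_x) ≈ 45.16°.

≈ 33.5°N, 45.2°E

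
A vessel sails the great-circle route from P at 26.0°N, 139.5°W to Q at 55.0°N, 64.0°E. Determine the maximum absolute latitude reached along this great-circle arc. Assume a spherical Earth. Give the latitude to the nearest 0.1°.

≈ 78.1°N

The great circle lies in the plane with unit normal n̂ = (p₁ × p₂)/|p₁ × p₂|.
Here n̂_z ≈ -0.207; the vertex latitude is φ_max = arccos|n̂_z| ≈ 78.1°.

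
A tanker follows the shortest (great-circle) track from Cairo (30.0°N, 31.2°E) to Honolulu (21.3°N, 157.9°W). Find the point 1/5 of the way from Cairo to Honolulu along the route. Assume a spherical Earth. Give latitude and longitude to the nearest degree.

Convert each endpoint to a unit vector on the sphere (x = cos φ cos λ, y = cos φ sin λ, z = sin φ).
The central angle between the endpoints is δ = arccos(p₁·p₂) ≈ 2.233 rad (128.0°).
Interpolate at f = 1/5 with slerp weights a = sin((1−f)δ)/sin δ ≈ 1.239, b = sin(fδ)/sin δ ≈ 0.548.
p = a·p₁ + b·p₂ ≈ (0.445, 0.364, 0.818); φ = arcsin(p_z) ≈ 54.93°, λ = atan2(p_y, p_x) ≈ 39.28°.

≈ (55°N, 39°E)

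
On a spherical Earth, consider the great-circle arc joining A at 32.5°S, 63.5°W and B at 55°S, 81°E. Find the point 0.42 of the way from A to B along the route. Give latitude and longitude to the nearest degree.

Write both endpoints as unit vectors p₁, p₂ with components (cos φ cos λ, cos φ sin λ, sin φ).
The central angle between the endpoints is δ = arccos(p₁·p₂) ≈ 1.524 rad (87.3°).
Interpolate at f = 0.42 with slerp weights a = sin((1−f)δ)/sin δ ≈ 0.774, b = sin(fδ)/sin δ ≈ 0.598.
p = a·p₁ + b·p₂ ≈ (0.345, -0.246, -0.906); φ = arcsin(p_z) ≈ -64.94°, λ = atan2(p_y, p_x) ≈ -35.44°.

≈ 65°S, 35°W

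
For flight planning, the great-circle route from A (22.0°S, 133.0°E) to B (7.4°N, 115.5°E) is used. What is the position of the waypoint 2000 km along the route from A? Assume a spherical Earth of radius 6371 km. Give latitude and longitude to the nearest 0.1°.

Write both endpoints as unit vectors p₁, p₂ with components (cos φ cos λ, cos φ sin λ, sin φ).
The central angle between the endpoints is δ = arccos(p₁·p₂) ≈ 0.594 rad (34.0°). The total great-circle distance is δ·R ≈ 0.594 × 6371 ≈ 3785 km, so the target fraction is f = 2000/3785 ≈ 0.528.
Interpolate at f ≈ 0.528 with slerp weights a = sin((1−f)δ)/sin δ ≈ 0.494, b = sin(fδ)/sin δ ≈ 0.552.
p = a·p₁ + b·p₂ ≈ (-0.548, 0.829, -0.114); φ = arcsin(p_z) ≈ -6.55°, λ = atan2(p_y, p_x) ≈ 123.47°.

≈ (6.5°S, 123.5°E)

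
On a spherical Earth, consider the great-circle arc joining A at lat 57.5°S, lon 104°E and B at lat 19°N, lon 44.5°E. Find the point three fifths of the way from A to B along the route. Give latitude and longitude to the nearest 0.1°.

Convert each endpoint to a unit vector on the sphere (x = cos φ cos λ, y = cos φ sin λ, z = sin φ).
The central angle between the endpoints is δ = arccos(p₁·p₂) ≈ 1.588 rad (91.0°).
Interpolate at f = 3/5 with slerp weights a = sin((1−f)δ)/sin δ ≈ 0.593, b = sin(fδ)/sin δ ≈ 0.815.
p = a·p₁ + b·p₂ ≈ (0.473, 0.849, -0.235); φ = arcsin(p_z) ≈ -13.59°, λ = atan2(p_y, p_x) ≈ 60.91°.

≈ lat 13.6°S, lon 60.9°E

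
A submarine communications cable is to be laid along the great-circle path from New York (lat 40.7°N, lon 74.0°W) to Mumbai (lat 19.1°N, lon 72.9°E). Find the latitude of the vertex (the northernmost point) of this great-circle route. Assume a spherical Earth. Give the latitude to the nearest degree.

≈ 65°N

The great circle lies in the plane with unit normal n̂ = (p₁ × p₂)/|p₁ × p₂|.
Here n̂_z ≈ +0.424; the vertex latitude is φ_max = arccos|n̂_z| ≈ 64.9°.
Check via Clairaut: cos φ_max = |cos φ₁| · sin C = cos(40.7°)·sin(34.0°) ≈ 0.424, again giving ≈ 64.9°.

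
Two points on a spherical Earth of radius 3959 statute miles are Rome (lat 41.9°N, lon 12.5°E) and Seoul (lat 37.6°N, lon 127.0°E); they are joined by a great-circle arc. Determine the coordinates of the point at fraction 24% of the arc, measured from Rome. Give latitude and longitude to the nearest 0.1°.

Convert each endpoint to a unit vector on the sphere (x = cos φ cos λ, y = cos φ sin λ, z = sin φ).
The central angle between the endpoints is δ = arccos(p₁·p₂) ≈ 1.407 rad (80.6°).
Interpolate at f = 0.24 with slerp weights a = sin((1−f)δ)/sin δ ≈ 0.889, b = sin(fδ)/sin δ ≈ 0.336.
p = a·p₁ + b·p₂ ≈ (0.486, 0.356, 0.798); φ = arcsin(p_z) ≈ 52.98°, λ = atan2(p_y, p_x) ≈ 36.21°.

≈ lat 53.0°N, lon 36.2°E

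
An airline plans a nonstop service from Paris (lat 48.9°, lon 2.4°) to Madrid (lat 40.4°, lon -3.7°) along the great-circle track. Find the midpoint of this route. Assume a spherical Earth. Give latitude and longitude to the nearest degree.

From cos δ = sin φ₁ sin φ₂ + cos φ₁ cos φ₂ cos Δλ, the central angle is δ ≈ 0.166 rad (9.5°).
Interpolate at f = 1/2 with slerp weights a = sin((1−f)δ)/sin δ ≈ 0.502, b = sin(fδ)/sin δ ≈ 0.502.
p = a·p₁ + b·p₂ ≈ (0.711, -0.011, 0.703); φ = arcsin(p_z) ≈ 44.69°, λ = atan2(p_y, p_x) ≈ -0.87°.

≈ lat 45°, lon -1°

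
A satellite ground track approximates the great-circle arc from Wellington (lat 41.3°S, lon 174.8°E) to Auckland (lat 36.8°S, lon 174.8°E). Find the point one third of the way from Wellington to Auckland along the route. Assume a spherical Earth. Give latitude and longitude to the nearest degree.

Convert each endpoint to a unit vector on the sphere (x = cos φ cos λ, y = cos φ sin λ, z = sin φ).
The central angle between the endpoints is δ = arccos(p₁·p₂) ≈ 0.079 rad (4.5°).
Interpolate at f = 1/3 with slerp weights a = sin((1−f)δ)/sin δ ≈ 0.667, b = sin(fδ)/sin δ ≈ 0.334.
p = a·p₁ + b·p₂ ≈ (-0.765, 0.070, -0.640); φ = arcsin(p_z) ≈ -39.80°, λ = atan2(p_y, p_x) ≈ 174.80°.

≈ lat 40°S, lon 175°E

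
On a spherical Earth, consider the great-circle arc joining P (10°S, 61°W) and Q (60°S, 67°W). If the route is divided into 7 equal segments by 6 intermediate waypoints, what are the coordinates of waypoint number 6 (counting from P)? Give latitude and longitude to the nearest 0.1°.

From cos δ = sin φ₁ sin φ₂ + cos φ₁ cos φ₂ cos Δλ, the central angle is δ ≈ 0.876 rad (50.2°).
Interpolate at f = 6/7 with slerp weights a = sin((1−f)δ)/sin δ ≈ 0.162, b = sin(fδ)/sin δ ≈ 0.888.
p = a·p₁ + b·p₂ ≈ (0.251, -0.549, -0.797); φ = arcsin(p_z) ≈ -52.88°, λ = atan2(p_y, p_x) ≈ -65.41°.

≈ (52.9°S, 65.4°W)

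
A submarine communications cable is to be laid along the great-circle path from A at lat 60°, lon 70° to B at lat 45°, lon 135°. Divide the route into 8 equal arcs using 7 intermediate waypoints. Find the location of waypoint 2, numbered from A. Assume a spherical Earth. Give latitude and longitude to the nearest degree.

≈ lat 60°, lon 90°

Convert each endpoint to a unit vector on the sphere (x = cos φ cos λ, y = cos φ sin λ, z = sin φ).
The central angle between the endpoints is δ = arccos(p₁·p₂) ≈ 0.705 rad (40.4°).
Interpolate at f = 2/8 with slerp weights a = sin((1−f)δ)/sin δ ≈ 0.778, b = sin(fδ)/sin δ ≈ 0.271.
p = a·p₁ + b·p₂ ≈ (-0.002, 0.501, 0.865); φ = arcsin(p_z) ≈ 59.93°, λ = atan2(p_y, p_x) ≈ 90.25°.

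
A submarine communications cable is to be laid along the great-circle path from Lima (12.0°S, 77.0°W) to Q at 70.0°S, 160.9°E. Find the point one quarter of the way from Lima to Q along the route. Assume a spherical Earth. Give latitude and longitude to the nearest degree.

The haversine formula gives a central angle δ ≈ 1.553 rad (89.0°) between the endpoints.
Interpolate at f = 1/4 with slerp weights a = sin((1−f)δ)/sin δ ≈ 0.919, b = sin(fδ)/sin δ ≈ 0.379.
p = a·p₁ + b·p₂ ≈ (0.080, -0.833, -0.547); φ = arcsin(p_z) ≈ -33.15°, λ = atan2(p_y, p_x) ≈ -84.53°.

≈ 33°S, 85°W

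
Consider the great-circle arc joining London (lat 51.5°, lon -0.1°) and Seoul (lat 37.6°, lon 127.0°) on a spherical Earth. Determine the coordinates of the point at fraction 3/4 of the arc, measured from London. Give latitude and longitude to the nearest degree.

The haversine formula gives a central angle δ ≈ 1.390 rad (79.6°) between the endpoints.
Interpolate at f = 3/4 with slerp weights a = sin((1−f)δ)/sin δ ≈ 0.346, b = sin(fδ)/sin δ ≈ 0.878.
p = a·p₁ + b·p₂ ≈ (-0.203, 0.555, 0.807); φ = arcsin(p_z) ≈ 53.76°, λ = atan2(p_y, p_x) ≈ 110.10°.

≈ lat 54°, lon 110°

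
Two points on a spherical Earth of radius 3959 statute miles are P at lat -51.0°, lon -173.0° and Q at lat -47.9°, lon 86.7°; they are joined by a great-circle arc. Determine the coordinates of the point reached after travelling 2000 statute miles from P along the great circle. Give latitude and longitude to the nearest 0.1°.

The haversine formula gives a central angle δ ≈ 1.046 rad (59.9°) between the endpoints. The total great-circle distance is δ·R ≈ 1.046 × 3959 ≈ 4140 mi, so the target fraction is f = 2000/4140 ≈ 0.483.
Interpolate at f ≈ 0.483 with slerp weights a = sin((1−f)δ)/sin δ ≈ 0.595, b = sin(fδ)/sin δ ≈ 0.559.
p = a·p₁ + b·p₂ ≈ (-0.350, 0.329, -0.877); φ = arcsin(p_z) ≈ -61.31°, λ = atan2(p_y, p_x) ≈ 136.79°.

≈ lat -61.3°, lon 136.8°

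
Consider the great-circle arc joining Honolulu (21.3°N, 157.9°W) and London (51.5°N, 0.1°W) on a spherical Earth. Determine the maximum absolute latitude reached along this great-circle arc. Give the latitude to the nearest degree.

The great circle lies in the plane with unit normal n̂ = (p₁ × p₂)/|p₁ × p₂|.
Here n̂_z ≈ +0.226; the vertex latitude is φ_max = arccos|n̂_z| ≈ 76.9°.

≈ 77°N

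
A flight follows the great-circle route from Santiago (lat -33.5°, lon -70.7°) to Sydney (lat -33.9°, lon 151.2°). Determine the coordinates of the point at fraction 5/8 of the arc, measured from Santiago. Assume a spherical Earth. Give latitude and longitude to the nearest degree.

≈ lat -59°, lon -165°

Write both endpoints as unit vectors p₁, p₂ with components (cos φ cos λ, cos φ sin λ, sin φ).
The central angle between the endpoints is δ = arccos(p₁·p₂) ≈ 1.780 rad (102.0°).
Interpolate at f = 5/8 with slerp weights a = sin((1−f)δ)/sin δ ≈ 0.633, b = sin(fδ)/sin δ ≈ 0.917.
p = a·p₁ + b·p₂ ≈ (-0.492, -0.131, -0.860); φ = arcsin(p_z) ≈ -59.37°, λ = atan2(p_y, p_x) ≈ -165.06°.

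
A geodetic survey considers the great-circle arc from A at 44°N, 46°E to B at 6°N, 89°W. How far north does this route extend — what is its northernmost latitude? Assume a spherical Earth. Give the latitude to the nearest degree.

≈ 56°N

The great circle lies in the plane with unit normal n̂ = (p₁ × p₂)/|p₁ × p₂|.
Here n̂_z ≈ -0.561; the vertex latitude is φ_max = arccos|n̂_z| ≈ 55.9°.
Check via Clairaut: cos φ_max = |cos φ₁| · sin C = cos(44.0°)·sin(51.3°) ≈ 0.561, again giving ≈ 55.9°.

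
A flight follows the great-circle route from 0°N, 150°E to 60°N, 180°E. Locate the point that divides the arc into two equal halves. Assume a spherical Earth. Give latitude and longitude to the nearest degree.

≈ 31°N, 160°E

Convert each endpoint to a unit vector on the sphere (x = cos φ cos λ, y = cos φ sin λ, z = sin φ).
The central angle between the endpoints is δ = arccos(p₁·p₂) ≈ 1.123 rad (64.3°).
Interpolate at f = 1/2 with slerp weights a = sin((1−f)δ)/sin δ ≈ 0.591, b = sin(fδ)/sin δ ≈ 0.591.
p = a·p₁ + b·p₂ ≈ (-0.807, 0.295, 0.512); φ = arcsin(p_z) ≈ 30.77°, λ = atan2(p_y, p_x) ≈ 159.90°.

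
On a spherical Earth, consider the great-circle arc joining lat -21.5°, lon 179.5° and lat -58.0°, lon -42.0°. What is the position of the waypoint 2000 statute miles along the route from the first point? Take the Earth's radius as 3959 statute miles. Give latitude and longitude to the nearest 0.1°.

Convert each endpoint to a unit vector on the sphere (x = cos φ cos λ, y = cos φ sin λ, z = sin φ).
The central angle between the endpoints is δ = arccos(p₁·p₂) ≈ 1.629 rad (93.4°). The total great-circle distance is δ·R ≈ 1.629 × 3959 ≈ 6450 mi, so the target fraction is f = 2000/6450 ≈ 0.310.
Interpolate at f ≈ 0.310 with slerp weights a = sin((1−f)δ)/sin δ ≈ 0.903, b = sin(fδ)/sin δ ≈ 0.485.
p = a·p₁ + b·p₂ ≈ (-0.650, -0.165, -0.742); φ = arcsin(p_z) ≈ -47.92°, λ = atan2(p_y, p_x) ≈ -165.78°.

≈ lat -47.9°, lon -165.8°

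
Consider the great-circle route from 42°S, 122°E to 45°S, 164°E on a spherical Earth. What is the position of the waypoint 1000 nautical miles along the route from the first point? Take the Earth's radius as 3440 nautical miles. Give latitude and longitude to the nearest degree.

≈ 46°S, 145°E

Convert each endpoint to a unit vector on the sphere (x = cos φ cos λ, y = cos φ sin λ, z = sin φ).
The central angle between the endpoints is δ = arccos(p₁·p₂) ≈ 0.528 rad (30.3°). The total great-circle distance is δ·R ≈ 0.528 × 3440 ≈ 1817 nmi, so the target fraction is f = 1000/1817 ≈ 0.550.
Interpolate at f ≈ 0.550 with slerp weights a = sin((1−f)δ)/sin δ ≈ 0.467, b = sin(fδ)/sin δ ≈ 0.569.
p = a·p₁ + b·p₂ ≈ (-0.570, 0.405, -0.715); φ = arcsin(p_z) ≈ -45.60°, λ = atan2(p_y, p_x) ≈ 144.62°.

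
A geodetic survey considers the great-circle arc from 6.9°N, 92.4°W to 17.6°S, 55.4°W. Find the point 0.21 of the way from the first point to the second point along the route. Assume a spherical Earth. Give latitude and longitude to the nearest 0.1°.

The haversine formula gives a central angle δ ≈ 0.768 rad (44.0°) between the endpoints.
Interpolate at f = 0.21 with slerp weights a = sin((1−f)δ)/sin δ ≈ 0.821, b = sin(fδ)/sin δ ≈ 0.231.
p = a·p₁ + b·p₂ ≈ (0.091, -0.995, 0.029); φ = arcsin(p_z) ≈ 1.65°, λ = atan2(p_y, p_x) ≈ -84.78°.

≈ 1.6°N, 84.8°W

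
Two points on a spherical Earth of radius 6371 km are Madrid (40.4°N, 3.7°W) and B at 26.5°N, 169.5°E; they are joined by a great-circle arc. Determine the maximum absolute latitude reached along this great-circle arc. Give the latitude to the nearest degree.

The great circle lies in the plane with unit normal n̂ = (p₁ × p₂)/|p₁ × p₂|.
Here n̂_z ≈ +0.088; the vertex latitude is φ_max = arccos|n̂_z| ≈ 85.0°.

≈ 85°N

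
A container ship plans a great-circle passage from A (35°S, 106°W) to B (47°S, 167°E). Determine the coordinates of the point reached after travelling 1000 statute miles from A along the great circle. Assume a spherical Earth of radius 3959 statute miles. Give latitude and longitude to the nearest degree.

≈ (43°S, 121°W)

Write both endpoints as unit vectors p₁, p₂ with components (cos φ cos λ, cos φ sin λ, sin φ).
The central angle between the endpoints is δ = arccos(p₁·p₂) ≈ 1.105 rad (63.3°). The total great-circle distance is δ·R ≈ 1.105 × 3959 ≈ 4377 mi, so the target fraction is f = 1000/4377 ≈ 0.228.
Interpolate at f ≈ 0.228 with slerp weights a = sin((1−f)δ)/sin δ ≈ 0.843, b = sin(fδ)/sin δ ≈ 0.280.
p = a·p₁ + b·p₂ ≈ (-0.376, -0.621, -0.688); φ = arcsin(p_z) ≈ -43.47°, λ = atan2(p_y, p_x) ≈ -121.21°.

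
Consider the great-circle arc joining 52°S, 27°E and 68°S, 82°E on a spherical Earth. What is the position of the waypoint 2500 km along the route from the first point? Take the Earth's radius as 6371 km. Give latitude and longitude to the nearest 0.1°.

The haversine formula gives a central angle δ ≈ 0.530 rad (30.4°) between the endpoints. The total great-circle distance is δ·R ≈ 0.530 × 6371 ≈ 3375 km, so the target fraction is f = 2500/3375 ≈ 0.741.
Interpolate at f ≈ 0.741 with slerp weights a = sin((1−f)δ)/sin δ ≈ 0.271, b = sin(fδ)/sin δ ≈ 0.757.
p = a·p₁ + b·p₂ ≈ (0.188, 0.356, -0.915); φ = arcsin(p_z) ≈ -66.23°, λ = atan2(p_y, p_x) ≈ 62.18°.

≈ 66.2°S, 62.2°E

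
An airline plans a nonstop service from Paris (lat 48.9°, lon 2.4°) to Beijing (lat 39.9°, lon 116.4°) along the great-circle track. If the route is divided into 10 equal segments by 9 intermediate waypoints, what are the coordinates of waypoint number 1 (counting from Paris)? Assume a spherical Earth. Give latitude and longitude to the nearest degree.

Convert each endpoint to a unit vector on the sphere (x = cos φ cos λ, y = cos φ sin λ, z = sin φ).
The central angle between the endpoints is δ = arccos(p₁·p₂) ≈ 1.289 rad (73.8°).
Interpolate at f = 1/10 with slerp weights a = sin((1−f)δ)/sin δ ≈ 0.954, b = sin(fδ)/sin δ ≈ 0.134.
p = a·p₁ + b·p₂ ≈ (0.581, 0.118, 0.805); φ = arcsin(p_z) ≈ 53.62°, λ = atan2(p_y, p_x) ≈ 11.50°.

≈ lat 54°, lon 11°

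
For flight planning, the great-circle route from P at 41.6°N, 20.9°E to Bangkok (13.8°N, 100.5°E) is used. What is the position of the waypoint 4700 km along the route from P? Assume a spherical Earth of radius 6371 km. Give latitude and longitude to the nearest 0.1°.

Convert each endpoint to a unit vector on the sphere (x = cos φ cos λ, y = cos φ sin λ, z = sin φ).
The central angle between the endpoints is δ = arccos(p₁·p₂) ≈ 1.277 rad (73.2°). The total great-circle distance is δ·R ≈ 1.277 × 6371 ≈ 8137 km, so the target fraction is f = 4700/8137 ≈ 0.578.
Interpolate at f ≈ 0.578 with slerp weights a = sin((1−f)δ)/sin δ ≈ 0.537, b = sin(fδ)/sin δ ≈ 0.703.
p = a·p₁ + b·p₂ ≈ (0.251, 0.814, 0.524); φ = arcsin(p_z) ≈ 31.59°, λ = atan2(p_y, p_x) ≈ 72.90°.

≈ 31.6°N, 72.9°E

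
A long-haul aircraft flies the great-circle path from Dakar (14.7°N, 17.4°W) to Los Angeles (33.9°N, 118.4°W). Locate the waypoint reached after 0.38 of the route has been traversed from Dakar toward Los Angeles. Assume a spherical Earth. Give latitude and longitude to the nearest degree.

Convert each endpoint to a unit vector on the sphere (x = cos φ cos λ, y = cos φ sin λ, z = sin φ).
The central angle between the endpoints is δ = arccos(p₁·p₂) ≈ 1.582 rad (90.7°).
Interpolate at f = 0.38 with slerp weights a = sin((1−f)δ)/sin δ ≈ 0.831, b = sin(fδ)/sin δ ≈ 0.566.
p = a·p₁ + b·p₂ ≈ (0.544, -0.654, 0.526); φ = arcsin(p_z) ≈ 31.77°, λ = atan2(p_y, p_x) ≈ -50.23°.

≈ (32°N, 50°W)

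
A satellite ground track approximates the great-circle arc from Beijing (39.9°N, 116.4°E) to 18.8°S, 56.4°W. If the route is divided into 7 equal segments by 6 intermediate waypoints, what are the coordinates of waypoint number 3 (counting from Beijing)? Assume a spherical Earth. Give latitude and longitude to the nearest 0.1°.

Convert each endpoint to a unit vector on the sphere (x = cos φ cos λ, y = cos φ sin λ, z = sin φ).
The central angle between the endpoints is δ = arccos(p₁·p₂) ≈ 2.758 rad (158.0°).
Interpolate at f = 3/7 with slerp weights a = sin((1−f)δ)/sin δ ≈ 2.670, b = sin(fδ)/sin δ ≈ 2.471.
p = a·p₁ + b·p₂ ≈ (0.384, -0.113, 0.917); φ = arcsin(p_z) ≈ 66.42°, λ = atan2(p_y, p_x) ≈ -16.46°.

≈ 66.4°N, 16.5°W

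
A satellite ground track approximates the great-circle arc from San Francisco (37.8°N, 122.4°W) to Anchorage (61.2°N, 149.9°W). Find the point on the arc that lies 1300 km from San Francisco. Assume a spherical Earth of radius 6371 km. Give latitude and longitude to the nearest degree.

≈ (48°N, 130°W)

Write both endpoints as unit vectors p₁, p₂ with components (cos φ cos λ, cos φ sin λ, sin φ).
The central angle between the endpoints is δ = arccos(p₁·p₂) ≈ 0.506 rad (29.0°). The total great-circle distance is δ·R ≈ 0.506 × 6371 ≈ 3223 km, so the target fraction is f = 1300/3223 ≈ 0.403.
Interpolate at f ≈ 0.403 with slerp weights a = sin((1−f)δ)/sin δ ≈ 0.613, b = sin(fδ)/sin δ ≈ 0.418.
p = a·p₁ + b·p₂ ≈ (-0.434, -0.510, 0.742); φ = arcsin(p_z) ≈ 47.94°, λ = atan2(p_y, p_x) ≈ -130.38°.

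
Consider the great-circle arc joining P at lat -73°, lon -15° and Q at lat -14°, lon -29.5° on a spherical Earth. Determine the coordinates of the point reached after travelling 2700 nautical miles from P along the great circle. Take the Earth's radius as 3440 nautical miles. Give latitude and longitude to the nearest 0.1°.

≈ lat -28.6°, lon -28.1°

Convert each endpoint to a unit vector on the sphere (x = cos φ cos λ, y = cos φ sin λ, z = sin φ).
The central angle between the endpoints is δ = arccos(p₁·p₂) ≈ 1.040 rad (59.6°). The total great-circle distance is δ·R ≈ 1.040 × 3440 ≈ 3578 nmi, so the target fraction is f = 2700/3578 ≈ 0.755.
Interpolate at f ≈ 0.755 with slerp weights a = sin((1−f)δ)/sin δ ≈ 0.293, b = sin(fδ)/sin δ ≈ 0.819.
p = a·p₁ + b·p₂ ≈ (0.775, -0.414, -0.478); φ = arcsin(p_z) ≈ -28.57°, λ = atan2(p_y, p_x) ≈ -28.10°.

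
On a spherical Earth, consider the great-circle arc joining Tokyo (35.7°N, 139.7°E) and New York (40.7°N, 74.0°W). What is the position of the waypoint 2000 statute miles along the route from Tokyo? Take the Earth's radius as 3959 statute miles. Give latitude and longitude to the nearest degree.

From cos δ = sin φ₁ sin φ₂ + cos φ₁ cos φ₂ cos Δλ, the central angle is δ ≈ 1.703 rad (97.6°). The total great-circle distance is δ·R ≈ 1.703 × 3959 ≈ 6742 mi, so the target fraction is f = 2000/6742 ≈ 0.297.
Interpolate at f ≈ 0.297 with slerp weights a = sin((1−f)δ)/sin δ ≈ 0.939, b = sin(fδ)/sin δ ≈ 0.488.
p = a·p₁ + b·p₂ ≈ (-0.480, 0.138, 0.867); φ = arcsin(p_z) ≈ 60.06°, λ = atan2(p_y, p_x) ≈ 164.00°.

≈ (60°N, 164°E)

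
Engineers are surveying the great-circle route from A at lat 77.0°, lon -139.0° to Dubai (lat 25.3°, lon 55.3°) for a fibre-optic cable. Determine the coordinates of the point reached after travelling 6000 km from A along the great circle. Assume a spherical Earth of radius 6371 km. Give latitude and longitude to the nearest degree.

Convert each endpoint to a unit vector on the sphere (x = cos φ cos λ, y = cos φ sin λ, z = sin φ).
The central angle between the endpoints is δ = arccos(p₁·p₂) ≈ 1.350 rad (77.3°). The total great-circle distance is δ·R ≈ 1.350 × 6371 ≈ 8599 km, so the target fraction is f = 6000/8599 ≈ 0.698.
Interpolate at f ≈ 0.698 with slerp weights a = sin((1−f)δ)/sin δ ≈ 0.407, b = sin(fδ)/sin δ ≈ 0.829.
p = a·p₁ + b·p₂ ≈ (0.358, 0.556, 0.750); φ = arcsin(p_z) ≈ 48.62°, λ = atan2(p_y, p_x) ≈ 57.26°.

≈ lat 49°, lon 57°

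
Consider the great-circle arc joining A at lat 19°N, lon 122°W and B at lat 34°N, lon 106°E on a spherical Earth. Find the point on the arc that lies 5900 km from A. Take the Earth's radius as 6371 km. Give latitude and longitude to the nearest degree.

Write both endpoints as unit vectors p₁, p₂ with components (cos φ cos λ, cos φ sin λ, sin φ).
The central angle between the endpoints is δ = arccos(p₁·p₂) ≈ 1.920 rad (110.0°). The total great-circle distance is δ·R ≈ 1.920 × 6371 ≈ 12234 km, so the target fraction is f = 5900/12234 ≈ 0.482.
Interpolate at f ≈ 0.482 with slerp weights a = sin((1−f)δ)/sin δ ≈ 0.892, b = sin(fδ)/sin δ ≈ 0.851.
p = a·p₁ + b·p₂ ≈ (-0.641, -0.038, 0.766); φ = arcsin(p_z) ≈ 50.02°, λ = atan2(p_y, p_x) ≈ -176.65°.

≈ lat 50°N, lon 177°W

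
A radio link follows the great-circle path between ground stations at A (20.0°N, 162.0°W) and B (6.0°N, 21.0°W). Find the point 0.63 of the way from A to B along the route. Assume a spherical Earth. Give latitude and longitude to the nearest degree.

≈ (30°N, 67°W)

The haversine formula gives a central angle δ ≈ 2.333 rad (133.7°) between the endpoints.
Interpolate at f = 0.63 with slerp weights a = sin((1−f)δ)/sin δ ≈ 1.051, b = sin(fδ)/sin δ ≈ 1.375.
p = a·p₁ + b·p₂ ≈ (0.338, -0.795, 0.503); φ = arcsin(p_z) ≈ 30.21°, λ = atan2(p_y, p_x) ≈ -66.97°.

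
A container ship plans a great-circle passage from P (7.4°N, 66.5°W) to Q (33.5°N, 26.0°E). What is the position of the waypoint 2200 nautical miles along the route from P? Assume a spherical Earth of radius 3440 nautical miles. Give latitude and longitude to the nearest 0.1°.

Write both endpoints as unit vectors p₁, p₂ with components (cos φ cos λ, cos φ sin λ, sin φ).
The central angle between the endpoints is δ = arccos(p₁·p₂) ≈ 1.536 rad (88.0°). The total great-circle distance is δ·R ≈ 1.536 × 3440 ≈ 5283 nmi, so the target fraction is f = 2200/5283 ≈ 0.416.
Interpolate at f ≈ 0.416 with slerp weights a = sin((1−f)δ)/sin δ ≈ 0.781, b = sin(fδ)/sin δ ≈ 0.597.
p = a·p₁ + b·p₂ ≈ (0.757, -0.492, 0.430); φ = arcsin(p_z) ≈ 25.48°, λ = atan2(p_y, p_x) ≈ -33.06°.

≈ (25.5°N, 33.1°W)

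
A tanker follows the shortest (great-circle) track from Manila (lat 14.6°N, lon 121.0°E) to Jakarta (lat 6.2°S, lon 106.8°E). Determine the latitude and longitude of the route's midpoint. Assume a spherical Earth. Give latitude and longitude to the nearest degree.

Write both endpoints as unit vectors p₁, p₂ with components (cos φ cos λ, cos φ sin λ, sin φ).
The central angle between the endpoints is δ = arccos(p₁·p₂) ≈ 0.438 rad (25.1°).
Interpolate at f = 1/2 with slerp weights a = sin((1−f)δ)/sin δ ≈ 0.512, b = sin(fδ)/sin δ ≈ 0.512.
p = a·p₁ + b·p₂ ≈ (-0.403, 0.912, 0.074); φ = arcsin(p_z) ≈ 4.23°, λ = atan2(p_y, p_x) ≈ 113.80°.

≈ lat 4°N, lon 114°E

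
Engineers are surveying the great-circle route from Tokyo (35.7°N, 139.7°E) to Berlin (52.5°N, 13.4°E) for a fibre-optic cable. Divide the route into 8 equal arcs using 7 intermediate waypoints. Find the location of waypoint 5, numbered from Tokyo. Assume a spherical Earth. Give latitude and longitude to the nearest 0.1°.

The haversine formula gives a central angle δ ≈ 1.400 rad (80.2°) between the endpoints.
Interpolate at f = 5/8 with slerp weights a = sin((1−f)δ)/sin δ ≈ 0.509, b = sin(fδ)/sin δ ≈ 0.779.
p = a·p₁ + b·p₂ ≈ (0.146, 0.377, 0.915); φ = arcsin(p_z) ≈ 66.15°, λ = atan2(p_y, p_x) ≈ 68.80°.

≈ 66.1°N, 68.8°E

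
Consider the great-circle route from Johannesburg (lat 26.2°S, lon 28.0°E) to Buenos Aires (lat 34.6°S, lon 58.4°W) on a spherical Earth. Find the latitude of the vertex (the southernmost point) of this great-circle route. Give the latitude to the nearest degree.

The great circle lies in the plane with unit normal n̂ = (p₁ × p₂)/|p₁ × p₂|.
Here n̂_z ≈ -0.772; the vertex latitude is φ_max = arccos|n̂_z| ≈ 39.5°.
Check via Clairaut: cos φ_max = |cos φ₁| · sin C = cos(26.2°)·sin(120.6°) ≈ 0.772, again giving ≈ 39.5°.

≈ 39°S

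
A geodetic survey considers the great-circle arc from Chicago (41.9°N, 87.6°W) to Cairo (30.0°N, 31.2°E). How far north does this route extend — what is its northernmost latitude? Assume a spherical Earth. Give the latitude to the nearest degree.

≈ 56°N

The great circle lies in the plane with unit normal n̂ = (p₁ × p₂)/|p₁ × p₂|.
Here n̂_z ≈ +0.565; the vertex latitude is φ_max = arccos|n̂_z| ≈ 55.6°.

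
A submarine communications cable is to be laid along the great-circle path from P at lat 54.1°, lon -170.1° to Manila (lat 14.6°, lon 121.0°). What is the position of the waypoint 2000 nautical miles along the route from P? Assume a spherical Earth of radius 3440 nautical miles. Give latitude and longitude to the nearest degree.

Write both endpoints as unit vectors p₁, p₂ with components (cos φ cos λ, cos φ sin λ, sin φ).
The central angle between the endpoints is δ = arccos(p₁·p₂) ≈ 1.150 rad (65.9°). The total great-circle distance is δ·R ≈ 1.150 × 3440 ≈ 3956 nmi, so the target fraction is f = 2000/3956 ≈ 0.506.
Interpolate at f ≈ 0.506 with slerp weights a = sin((1−f)δ)/sin δ ≈ 0.590, b = sin(fδ)/sin δ ≈ 0.602.
p = a·p₁ + b·p₂ ≈ (-0.641, 0.440, 0.630); φ = arcsin(p_z) ≈ 39.02°, λ = atan2(p_y, p_x) ≈ 145.54°.

≈ lat 39°, lon 146°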